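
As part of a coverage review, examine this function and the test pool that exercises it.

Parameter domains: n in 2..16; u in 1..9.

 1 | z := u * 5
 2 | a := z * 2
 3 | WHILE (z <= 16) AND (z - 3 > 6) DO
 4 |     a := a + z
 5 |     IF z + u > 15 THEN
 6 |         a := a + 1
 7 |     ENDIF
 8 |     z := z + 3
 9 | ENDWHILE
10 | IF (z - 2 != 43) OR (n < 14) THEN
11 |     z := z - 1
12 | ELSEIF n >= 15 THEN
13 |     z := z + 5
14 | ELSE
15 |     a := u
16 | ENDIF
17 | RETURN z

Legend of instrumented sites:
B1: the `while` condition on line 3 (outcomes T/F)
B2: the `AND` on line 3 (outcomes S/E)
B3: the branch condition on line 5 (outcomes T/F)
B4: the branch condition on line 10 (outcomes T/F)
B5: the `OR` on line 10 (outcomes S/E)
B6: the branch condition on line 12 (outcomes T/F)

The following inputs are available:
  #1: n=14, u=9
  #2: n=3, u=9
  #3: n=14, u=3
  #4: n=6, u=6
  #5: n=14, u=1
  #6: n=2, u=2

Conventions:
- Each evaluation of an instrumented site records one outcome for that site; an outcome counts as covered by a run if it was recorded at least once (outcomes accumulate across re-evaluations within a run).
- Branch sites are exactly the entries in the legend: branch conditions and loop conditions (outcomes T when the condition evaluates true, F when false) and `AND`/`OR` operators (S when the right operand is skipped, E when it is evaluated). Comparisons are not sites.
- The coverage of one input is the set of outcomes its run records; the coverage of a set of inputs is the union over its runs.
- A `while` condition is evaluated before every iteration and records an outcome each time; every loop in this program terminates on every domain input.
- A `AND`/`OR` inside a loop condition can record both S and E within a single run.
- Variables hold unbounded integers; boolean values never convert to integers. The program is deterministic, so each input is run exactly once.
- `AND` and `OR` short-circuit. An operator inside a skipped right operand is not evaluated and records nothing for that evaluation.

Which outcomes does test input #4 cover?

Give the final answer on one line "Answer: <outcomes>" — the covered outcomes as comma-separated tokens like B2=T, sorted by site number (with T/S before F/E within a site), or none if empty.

Simulating input #4 (n=6, u=6) step by step:
  B2->S, B1->F, B5->S, B4->T
distinct outcomes covered: B1=F, B2=S, B4=T, B5=S

Answer: B1=F, B2=S, B4=T, B5=S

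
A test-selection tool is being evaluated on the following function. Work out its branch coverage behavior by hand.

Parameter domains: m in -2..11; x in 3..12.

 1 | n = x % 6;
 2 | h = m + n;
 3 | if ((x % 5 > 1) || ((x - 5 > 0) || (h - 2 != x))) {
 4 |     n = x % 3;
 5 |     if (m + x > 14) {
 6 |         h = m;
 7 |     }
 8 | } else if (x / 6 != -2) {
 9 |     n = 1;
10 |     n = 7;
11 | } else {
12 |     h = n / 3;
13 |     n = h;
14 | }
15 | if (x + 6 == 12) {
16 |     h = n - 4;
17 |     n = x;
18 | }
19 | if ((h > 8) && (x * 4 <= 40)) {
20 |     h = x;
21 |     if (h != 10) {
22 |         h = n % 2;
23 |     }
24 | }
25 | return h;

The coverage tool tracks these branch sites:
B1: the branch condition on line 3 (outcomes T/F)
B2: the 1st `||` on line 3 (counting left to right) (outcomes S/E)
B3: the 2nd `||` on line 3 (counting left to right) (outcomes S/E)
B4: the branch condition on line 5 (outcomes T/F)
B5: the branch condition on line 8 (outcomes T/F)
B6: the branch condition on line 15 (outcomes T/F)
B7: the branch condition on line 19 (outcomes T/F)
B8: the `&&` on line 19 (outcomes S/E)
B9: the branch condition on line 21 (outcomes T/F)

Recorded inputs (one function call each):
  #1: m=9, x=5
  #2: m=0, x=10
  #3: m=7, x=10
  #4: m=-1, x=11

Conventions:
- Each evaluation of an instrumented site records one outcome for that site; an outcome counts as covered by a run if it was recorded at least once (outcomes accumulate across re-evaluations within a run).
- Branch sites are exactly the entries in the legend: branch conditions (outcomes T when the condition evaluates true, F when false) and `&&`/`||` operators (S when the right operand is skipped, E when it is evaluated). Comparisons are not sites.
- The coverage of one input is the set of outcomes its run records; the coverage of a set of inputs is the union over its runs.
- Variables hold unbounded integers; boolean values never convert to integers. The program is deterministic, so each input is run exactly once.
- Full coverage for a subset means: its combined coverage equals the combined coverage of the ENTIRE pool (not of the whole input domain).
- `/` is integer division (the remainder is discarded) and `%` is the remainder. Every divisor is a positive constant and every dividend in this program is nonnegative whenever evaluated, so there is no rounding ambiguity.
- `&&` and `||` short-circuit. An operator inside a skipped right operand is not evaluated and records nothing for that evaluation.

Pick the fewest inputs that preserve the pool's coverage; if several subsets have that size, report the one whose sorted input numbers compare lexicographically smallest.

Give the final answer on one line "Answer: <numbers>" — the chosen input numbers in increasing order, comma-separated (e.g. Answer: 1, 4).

test 1 (m=9, x=5) hits B1=T, B2=E, B3=E, B4=F, B6=F, B7=T, B8=E, B9=T
test 2 (m=0, x=10) hits B1=T, B2=E, B3=S, B4=F, B6=F, B7=F, B8=S
test 3 (m=7, x=10) hits B1=T, B2=E, B3=S, B4=T, B6=F, B7=F, B8=S
test 4 (m=-1, x=11) hits B1=T, B2=E, B3=S, B4=F, B6=F, B7=F, B8=S
union over all inputs: B1=T, B2=E, B3=S, B3=E, B4=T, B4=F, B6=F, B7=T, B7=F, B8=S, B8=E, B9=T (12 outcomes)
size 1 is not enough: best union over all size-1 subsets is 8/12
inputs {1, 3} (size 2) cover everything; no size-2 subset with a lexicographically smaller index list covers all 12

Answer: 1, 3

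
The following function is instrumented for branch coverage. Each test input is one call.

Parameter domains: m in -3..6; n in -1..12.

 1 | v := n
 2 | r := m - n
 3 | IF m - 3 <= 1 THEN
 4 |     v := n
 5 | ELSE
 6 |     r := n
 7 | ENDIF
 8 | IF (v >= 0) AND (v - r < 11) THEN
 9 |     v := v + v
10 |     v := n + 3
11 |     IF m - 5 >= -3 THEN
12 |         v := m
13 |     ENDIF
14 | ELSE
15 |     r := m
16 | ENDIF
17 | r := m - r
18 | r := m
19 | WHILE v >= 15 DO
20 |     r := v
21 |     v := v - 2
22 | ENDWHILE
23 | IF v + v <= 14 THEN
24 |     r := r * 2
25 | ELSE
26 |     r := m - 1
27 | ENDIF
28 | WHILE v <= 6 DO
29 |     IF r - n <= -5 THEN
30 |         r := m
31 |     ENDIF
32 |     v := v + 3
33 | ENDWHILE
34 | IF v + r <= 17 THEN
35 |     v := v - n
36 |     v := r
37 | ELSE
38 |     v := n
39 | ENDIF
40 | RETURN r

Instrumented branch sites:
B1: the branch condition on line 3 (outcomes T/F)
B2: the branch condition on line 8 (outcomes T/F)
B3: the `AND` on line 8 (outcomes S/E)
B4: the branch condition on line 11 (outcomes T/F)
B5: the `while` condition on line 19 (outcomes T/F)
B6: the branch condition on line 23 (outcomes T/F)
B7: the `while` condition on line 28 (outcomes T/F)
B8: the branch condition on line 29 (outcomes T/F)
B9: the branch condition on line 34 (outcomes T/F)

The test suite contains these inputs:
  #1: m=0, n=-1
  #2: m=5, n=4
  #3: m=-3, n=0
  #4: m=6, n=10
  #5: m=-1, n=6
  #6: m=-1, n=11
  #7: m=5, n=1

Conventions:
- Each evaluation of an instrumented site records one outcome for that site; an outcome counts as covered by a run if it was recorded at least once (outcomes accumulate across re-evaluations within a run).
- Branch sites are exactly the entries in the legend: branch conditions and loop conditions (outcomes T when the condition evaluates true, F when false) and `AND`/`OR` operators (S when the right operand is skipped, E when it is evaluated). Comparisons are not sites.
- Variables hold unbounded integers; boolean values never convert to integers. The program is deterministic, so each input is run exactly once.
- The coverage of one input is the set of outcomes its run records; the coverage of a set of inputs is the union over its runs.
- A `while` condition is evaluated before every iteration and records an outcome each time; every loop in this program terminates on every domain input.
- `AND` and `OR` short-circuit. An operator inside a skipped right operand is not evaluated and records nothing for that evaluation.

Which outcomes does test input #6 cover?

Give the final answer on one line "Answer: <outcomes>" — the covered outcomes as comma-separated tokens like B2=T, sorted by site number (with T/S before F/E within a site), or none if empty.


Event log for input #6 (m=-1, n=11):
  B1->T, B3->E, B2->F, B5->F, B6->F, B7->F, B9->T
deduplicating events, the covered set is: B1=T, B2=F, B3=E, B5=F, B6=F, B7=F, B9=T
Answer: B1=T, B2=F, B3=E, B5=F, B6=F, B7=F, B9=T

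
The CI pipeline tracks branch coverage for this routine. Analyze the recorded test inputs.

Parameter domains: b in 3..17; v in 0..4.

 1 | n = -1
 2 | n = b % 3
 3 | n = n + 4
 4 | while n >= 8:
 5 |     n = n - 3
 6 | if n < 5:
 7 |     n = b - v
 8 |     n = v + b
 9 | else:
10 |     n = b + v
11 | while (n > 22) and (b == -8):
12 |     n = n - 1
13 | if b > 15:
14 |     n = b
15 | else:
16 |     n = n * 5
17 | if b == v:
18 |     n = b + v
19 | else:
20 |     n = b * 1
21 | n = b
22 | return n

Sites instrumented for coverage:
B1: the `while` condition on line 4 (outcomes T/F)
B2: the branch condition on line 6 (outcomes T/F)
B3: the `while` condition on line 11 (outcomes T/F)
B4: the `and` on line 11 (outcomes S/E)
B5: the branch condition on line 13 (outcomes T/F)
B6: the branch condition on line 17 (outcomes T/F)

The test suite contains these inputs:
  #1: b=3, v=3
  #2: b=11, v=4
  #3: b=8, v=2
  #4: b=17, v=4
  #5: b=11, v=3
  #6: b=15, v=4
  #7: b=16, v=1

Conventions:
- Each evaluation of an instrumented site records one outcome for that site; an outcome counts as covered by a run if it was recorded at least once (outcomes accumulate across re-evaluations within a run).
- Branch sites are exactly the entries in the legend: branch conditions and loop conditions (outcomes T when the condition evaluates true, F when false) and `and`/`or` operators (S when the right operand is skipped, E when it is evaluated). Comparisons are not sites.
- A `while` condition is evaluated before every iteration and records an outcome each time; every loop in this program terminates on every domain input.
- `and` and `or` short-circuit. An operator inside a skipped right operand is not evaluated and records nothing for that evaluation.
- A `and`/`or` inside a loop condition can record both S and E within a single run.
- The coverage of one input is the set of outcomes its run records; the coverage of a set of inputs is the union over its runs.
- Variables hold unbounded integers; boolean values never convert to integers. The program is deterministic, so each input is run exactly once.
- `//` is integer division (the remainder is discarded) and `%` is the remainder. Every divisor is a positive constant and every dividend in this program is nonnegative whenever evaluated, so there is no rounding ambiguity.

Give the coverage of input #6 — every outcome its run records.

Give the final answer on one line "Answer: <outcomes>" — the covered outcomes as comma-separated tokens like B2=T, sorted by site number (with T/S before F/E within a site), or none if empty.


Running input #6 (b=15, v=4), event by event:
  B1->F, B2->T, B4->S, B3->F, B5->F, B6->F
collecting distinct outcomes: B1=F, B2=T, B3=F, B4=S, B5=F, B6=F
Answer: B1=F, B2=T, B3=F, B4=S, B5=F, B6=F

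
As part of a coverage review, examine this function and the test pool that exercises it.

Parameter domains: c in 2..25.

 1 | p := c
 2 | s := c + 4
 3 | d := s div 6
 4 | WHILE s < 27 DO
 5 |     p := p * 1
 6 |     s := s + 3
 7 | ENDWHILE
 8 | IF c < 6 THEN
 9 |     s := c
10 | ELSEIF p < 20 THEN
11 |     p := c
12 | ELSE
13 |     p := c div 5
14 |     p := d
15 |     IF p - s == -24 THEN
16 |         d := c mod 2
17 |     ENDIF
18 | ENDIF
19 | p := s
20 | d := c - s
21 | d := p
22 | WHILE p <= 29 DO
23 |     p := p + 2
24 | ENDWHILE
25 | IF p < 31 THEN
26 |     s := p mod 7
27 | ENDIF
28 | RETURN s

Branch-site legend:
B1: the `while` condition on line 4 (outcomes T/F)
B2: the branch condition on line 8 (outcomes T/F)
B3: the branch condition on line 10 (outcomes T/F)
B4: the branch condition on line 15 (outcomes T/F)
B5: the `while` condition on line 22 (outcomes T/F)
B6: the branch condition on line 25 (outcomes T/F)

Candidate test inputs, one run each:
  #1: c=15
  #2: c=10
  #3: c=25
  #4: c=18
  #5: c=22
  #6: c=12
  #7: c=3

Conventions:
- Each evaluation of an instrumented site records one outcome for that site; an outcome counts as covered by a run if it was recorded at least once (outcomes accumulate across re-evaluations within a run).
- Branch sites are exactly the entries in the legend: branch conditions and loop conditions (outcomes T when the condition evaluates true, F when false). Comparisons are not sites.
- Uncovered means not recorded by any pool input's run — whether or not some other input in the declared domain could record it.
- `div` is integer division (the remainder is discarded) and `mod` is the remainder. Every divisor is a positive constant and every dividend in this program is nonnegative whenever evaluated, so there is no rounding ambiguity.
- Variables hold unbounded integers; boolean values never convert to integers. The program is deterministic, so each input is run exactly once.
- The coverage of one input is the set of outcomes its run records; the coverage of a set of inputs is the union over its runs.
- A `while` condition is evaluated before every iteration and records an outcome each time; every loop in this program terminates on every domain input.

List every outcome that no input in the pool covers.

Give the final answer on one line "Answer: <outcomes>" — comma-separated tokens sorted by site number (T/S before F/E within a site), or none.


test 1 (c=15) hits B1=T, B1=F, B2=F, B3=T, B5=T, B5=F, B6=T
test 2 (c=10) hits B1=T, B1=F, B2=F, B3=T, B5=T, B5=F, B6=F
test 3 (c=25) hits B1=F, B2=F, B3=F, B4=F, B5=T, B5=F, B6=F
test 4 (c=18) hits B1=T, B1=F, B2=F, B3=T, B5=T, B5=F, B6=T
test 5 (c=22) hits B1=T, B1=F, B2=F, B3=F, B4=F, B5=T, B5=F, B6=F
test 6 (c=12) hits B1=T, B1=F, B2=F, B3=T, B5=T, B5=F, B6=T
test 7 (c=3) hits B1=T, B1=F, B2=T, B5=T, B5=F, B6=F
union over the pool: B1=T, B1=F, B2=T, B2=F, B3=T, B3=F, B4=F, B5=T, B5=F, B6=T, B6=F
uncovered (1 of 12): B4=T
Answer: B4=T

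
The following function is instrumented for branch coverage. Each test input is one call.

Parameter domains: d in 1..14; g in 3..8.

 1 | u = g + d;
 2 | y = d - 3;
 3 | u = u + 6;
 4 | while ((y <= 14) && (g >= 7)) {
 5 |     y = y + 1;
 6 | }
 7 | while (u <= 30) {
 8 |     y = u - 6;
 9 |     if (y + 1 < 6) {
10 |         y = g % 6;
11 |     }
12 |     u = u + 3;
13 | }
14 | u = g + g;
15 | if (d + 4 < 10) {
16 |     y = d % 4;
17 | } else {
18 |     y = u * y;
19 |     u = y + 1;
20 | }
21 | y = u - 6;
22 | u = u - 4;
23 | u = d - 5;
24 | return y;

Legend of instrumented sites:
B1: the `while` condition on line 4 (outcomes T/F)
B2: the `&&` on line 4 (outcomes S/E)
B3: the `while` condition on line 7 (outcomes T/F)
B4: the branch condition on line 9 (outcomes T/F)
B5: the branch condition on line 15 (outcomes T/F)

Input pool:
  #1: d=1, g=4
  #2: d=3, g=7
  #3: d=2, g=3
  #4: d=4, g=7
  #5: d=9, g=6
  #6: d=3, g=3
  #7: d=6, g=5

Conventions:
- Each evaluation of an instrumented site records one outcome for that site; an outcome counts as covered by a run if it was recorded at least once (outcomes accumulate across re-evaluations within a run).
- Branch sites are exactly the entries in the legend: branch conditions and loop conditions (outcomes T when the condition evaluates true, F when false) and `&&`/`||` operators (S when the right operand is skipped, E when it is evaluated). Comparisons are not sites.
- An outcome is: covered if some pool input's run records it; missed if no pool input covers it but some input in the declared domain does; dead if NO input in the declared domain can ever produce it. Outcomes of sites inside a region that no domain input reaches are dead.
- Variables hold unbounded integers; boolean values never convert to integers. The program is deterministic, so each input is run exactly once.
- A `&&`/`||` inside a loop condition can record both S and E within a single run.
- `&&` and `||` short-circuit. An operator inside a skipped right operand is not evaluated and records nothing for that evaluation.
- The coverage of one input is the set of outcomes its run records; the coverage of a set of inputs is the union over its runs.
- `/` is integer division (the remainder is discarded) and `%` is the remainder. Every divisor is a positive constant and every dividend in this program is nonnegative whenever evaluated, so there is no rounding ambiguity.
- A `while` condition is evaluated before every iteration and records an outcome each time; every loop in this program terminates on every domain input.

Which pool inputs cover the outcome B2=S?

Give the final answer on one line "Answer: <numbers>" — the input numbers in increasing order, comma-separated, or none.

input #1 (d=1, g=4): does not produce B2=S
input #2 (d=3, g=7): produces B2=S
input #3 (d=2, g=3): does not produce B2=S
input #4 (d=4, g=7): produces B2=S
input #5 (d=9, g=6): does not produce B2=S
input #6 (d=3, g=3): does not produce B2=S
input #7 (d=6, g=5): does not produce B2=S

Answer: 2, 4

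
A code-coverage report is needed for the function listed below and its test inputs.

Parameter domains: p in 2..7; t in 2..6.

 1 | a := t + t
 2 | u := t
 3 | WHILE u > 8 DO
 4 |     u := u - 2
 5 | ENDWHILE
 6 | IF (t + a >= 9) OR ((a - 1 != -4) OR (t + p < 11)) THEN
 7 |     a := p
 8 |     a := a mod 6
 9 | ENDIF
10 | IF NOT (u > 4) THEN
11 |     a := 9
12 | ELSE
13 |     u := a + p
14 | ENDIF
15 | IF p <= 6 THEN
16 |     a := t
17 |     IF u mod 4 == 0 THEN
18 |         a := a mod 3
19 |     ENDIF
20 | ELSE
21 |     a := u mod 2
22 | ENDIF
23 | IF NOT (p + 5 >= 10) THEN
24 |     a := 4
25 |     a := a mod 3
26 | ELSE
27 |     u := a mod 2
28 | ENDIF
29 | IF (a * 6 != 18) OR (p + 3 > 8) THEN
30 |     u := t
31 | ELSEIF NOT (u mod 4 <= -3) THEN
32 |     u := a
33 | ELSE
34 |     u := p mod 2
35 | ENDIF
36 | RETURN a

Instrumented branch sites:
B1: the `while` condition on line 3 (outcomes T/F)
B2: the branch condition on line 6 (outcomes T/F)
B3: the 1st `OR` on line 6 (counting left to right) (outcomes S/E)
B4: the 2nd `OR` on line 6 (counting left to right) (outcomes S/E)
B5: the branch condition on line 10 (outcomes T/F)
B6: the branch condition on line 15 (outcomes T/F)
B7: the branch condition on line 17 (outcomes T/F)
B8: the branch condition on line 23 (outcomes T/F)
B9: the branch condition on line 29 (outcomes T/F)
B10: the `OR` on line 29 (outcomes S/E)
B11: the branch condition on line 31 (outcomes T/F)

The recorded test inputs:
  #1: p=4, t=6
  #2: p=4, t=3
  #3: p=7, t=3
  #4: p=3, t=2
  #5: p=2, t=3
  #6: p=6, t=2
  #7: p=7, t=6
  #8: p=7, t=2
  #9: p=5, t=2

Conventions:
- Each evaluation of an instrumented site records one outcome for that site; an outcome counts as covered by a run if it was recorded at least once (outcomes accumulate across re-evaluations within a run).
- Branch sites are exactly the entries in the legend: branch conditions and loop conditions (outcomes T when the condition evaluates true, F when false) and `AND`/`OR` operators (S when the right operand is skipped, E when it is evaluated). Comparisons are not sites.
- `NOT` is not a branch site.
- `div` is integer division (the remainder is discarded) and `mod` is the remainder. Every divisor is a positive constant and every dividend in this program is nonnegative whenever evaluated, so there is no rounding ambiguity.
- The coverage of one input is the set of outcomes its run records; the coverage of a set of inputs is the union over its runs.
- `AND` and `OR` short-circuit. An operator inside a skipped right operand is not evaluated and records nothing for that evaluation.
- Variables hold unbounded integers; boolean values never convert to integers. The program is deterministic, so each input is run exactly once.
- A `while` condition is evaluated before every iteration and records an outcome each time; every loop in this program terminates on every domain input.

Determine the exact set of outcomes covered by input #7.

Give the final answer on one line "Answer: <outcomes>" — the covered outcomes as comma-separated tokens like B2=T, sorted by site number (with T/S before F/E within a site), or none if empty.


Event log for input #7 (p=7, t=6):
  B1->F, B3->S, B2->T, B5->F, B6->F, B8->F, B10->S, B9->T
distinct outcomes covered: B1=F, B2=T, B3=S, B5=F, B6=F, B8=F, B9=T, B10=S
Answer: B1=F, B2=T, B3=S, B5=F, B6=F, B8=F, B9=T, B10=S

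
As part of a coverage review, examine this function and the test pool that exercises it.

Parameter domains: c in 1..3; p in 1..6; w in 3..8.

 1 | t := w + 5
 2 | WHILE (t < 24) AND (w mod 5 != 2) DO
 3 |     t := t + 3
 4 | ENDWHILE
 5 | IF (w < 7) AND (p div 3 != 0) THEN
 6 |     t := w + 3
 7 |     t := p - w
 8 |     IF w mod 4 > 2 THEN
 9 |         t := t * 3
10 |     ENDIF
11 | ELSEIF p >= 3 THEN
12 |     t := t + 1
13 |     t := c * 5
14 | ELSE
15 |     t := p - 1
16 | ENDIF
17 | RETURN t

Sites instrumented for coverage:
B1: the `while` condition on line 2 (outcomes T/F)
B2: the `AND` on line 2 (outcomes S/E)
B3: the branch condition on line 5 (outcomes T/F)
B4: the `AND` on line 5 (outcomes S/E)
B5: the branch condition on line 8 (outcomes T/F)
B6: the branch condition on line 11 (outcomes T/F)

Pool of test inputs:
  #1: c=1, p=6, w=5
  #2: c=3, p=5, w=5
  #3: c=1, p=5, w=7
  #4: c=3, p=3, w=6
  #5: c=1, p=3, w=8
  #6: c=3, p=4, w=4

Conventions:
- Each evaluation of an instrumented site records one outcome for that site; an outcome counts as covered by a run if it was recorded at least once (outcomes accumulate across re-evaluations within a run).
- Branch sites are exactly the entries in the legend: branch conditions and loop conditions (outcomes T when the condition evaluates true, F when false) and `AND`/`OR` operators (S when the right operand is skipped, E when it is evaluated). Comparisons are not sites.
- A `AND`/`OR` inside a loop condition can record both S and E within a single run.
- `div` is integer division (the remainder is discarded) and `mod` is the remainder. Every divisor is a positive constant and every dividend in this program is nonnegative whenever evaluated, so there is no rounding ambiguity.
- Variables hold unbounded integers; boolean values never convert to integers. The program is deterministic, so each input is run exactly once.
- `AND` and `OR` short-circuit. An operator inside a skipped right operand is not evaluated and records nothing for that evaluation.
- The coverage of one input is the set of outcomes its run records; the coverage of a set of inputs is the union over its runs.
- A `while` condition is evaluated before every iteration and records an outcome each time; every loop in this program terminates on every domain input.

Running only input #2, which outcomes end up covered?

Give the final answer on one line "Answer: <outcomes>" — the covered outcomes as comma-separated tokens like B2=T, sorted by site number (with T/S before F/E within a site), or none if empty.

Tracing the run of input #2 (c=3, p=5, w=5):
  B2->E, B1->T, B2->E, B1->T, B2->E, B1->T, B2->E, B1->T, B2->E, B1->T
  B2->S, B1->F, B4->E, B3->T, B5->F
deduplicating events, the covered set is: B1=T, B1=F, B2=S, B2=E, B3=T, B4=E, B5=F

Answer: B1=T, B1=F, B2=S, B2=E, B3=T, B4=E, B5=F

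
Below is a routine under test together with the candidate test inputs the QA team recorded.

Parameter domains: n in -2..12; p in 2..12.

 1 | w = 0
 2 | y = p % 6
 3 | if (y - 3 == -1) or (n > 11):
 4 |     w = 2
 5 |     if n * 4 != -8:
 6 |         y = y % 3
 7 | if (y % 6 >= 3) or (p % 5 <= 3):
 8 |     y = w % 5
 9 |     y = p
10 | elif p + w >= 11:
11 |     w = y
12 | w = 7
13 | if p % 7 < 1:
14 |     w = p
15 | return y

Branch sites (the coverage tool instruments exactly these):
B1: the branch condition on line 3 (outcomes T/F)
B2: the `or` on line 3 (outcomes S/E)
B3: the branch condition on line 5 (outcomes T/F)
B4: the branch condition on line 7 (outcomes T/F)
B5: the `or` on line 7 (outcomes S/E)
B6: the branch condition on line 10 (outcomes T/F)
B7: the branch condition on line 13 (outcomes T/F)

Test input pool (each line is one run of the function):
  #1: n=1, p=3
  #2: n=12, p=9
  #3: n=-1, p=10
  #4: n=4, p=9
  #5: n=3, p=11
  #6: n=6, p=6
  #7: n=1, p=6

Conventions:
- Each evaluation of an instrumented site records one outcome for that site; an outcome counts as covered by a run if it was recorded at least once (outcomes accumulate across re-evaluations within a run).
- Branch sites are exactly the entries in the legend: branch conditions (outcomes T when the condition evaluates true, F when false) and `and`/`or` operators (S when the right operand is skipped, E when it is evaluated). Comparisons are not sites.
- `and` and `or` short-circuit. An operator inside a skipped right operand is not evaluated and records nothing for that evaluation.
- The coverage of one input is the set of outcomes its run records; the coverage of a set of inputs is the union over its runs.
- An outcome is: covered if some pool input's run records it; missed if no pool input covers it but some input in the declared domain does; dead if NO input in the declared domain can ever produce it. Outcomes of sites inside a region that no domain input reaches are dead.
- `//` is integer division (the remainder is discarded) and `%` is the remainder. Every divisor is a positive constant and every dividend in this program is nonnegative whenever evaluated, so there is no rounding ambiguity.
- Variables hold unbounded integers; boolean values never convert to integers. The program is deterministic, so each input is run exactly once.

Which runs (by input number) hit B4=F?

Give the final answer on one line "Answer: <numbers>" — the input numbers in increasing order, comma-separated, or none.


input #1 (n=1, p=3): does not produce B4=F
input #2 (n=12, p=9): produces B4=F
input #3 (n=-1, p=10): does not produce B4=F
input #4 (n=4, p=9): does not produce B4=F
input #5 (n=3, p=11): does not produce B4=F
input #6 (n=6, p=6): does not produce B4=F
input #7 (n=1, p=6): does not produce B4=F
Answer: 2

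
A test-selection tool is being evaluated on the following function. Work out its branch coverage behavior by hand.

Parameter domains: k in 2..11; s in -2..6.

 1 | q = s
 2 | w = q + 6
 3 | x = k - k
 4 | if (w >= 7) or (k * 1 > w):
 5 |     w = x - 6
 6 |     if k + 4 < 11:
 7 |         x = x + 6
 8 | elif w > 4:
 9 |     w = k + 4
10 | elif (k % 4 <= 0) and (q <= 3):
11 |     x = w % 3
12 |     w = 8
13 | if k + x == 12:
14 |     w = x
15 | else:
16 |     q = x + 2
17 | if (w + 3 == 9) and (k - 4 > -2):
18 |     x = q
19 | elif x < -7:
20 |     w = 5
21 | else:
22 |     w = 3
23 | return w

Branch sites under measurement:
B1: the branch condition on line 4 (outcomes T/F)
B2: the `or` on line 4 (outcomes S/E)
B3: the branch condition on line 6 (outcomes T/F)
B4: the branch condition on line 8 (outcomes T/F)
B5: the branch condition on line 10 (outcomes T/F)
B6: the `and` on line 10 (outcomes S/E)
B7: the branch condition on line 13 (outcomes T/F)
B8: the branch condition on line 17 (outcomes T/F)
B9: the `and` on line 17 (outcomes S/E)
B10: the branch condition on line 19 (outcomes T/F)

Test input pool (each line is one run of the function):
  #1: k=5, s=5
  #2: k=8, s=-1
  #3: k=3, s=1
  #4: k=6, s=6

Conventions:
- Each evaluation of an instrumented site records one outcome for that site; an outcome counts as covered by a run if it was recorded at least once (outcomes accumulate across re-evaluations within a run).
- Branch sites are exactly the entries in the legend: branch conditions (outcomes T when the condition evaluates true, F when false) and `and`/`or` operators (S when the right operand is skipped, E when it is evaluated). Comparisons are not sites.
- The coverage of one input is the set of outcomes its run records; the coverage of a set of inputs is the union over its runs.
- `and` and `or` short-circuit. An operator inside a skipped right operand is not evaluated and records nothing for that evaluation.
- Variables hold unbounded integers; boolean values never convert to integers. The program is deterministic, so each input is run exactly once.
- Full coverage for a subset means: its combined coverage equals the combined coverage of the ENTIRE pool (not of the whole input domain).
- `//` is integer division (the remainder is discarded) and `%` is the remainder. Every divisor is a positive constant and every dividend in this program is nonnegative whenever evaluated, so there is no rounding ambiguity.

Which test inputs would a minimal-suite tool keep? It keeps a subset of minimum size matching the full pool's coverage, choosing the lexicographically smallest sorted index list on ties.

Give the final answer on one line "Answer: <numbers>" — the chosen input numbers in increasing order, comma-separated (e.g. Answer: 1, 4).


test 1 (k=5, s=5) hits B1=T, B2=S, B3=T, B7=F, B8=F, B9=S, B10=F
test 2 (k=8, s=-1) hits B1=T, B2=E, B3=F, B7=F, B8=F, B9=S, B10=F
test 3 (k=3, s=1) hits B1=T, B2=S, B3=T, B7=F, B8=F, B9=S, B10=F
test 4 (k=6, s=6) hits B1=T, B2=S, B3=T, B7=T, B8=T, B9=E
the full pool covers 12 outcomes: B1=T, B2=S, B2=E, B3=T, B3=F, B7=T, B7=F, B8=T, B8=F, B9=S, B9=E, B10=F
size 1 is not enough: best union over all size-1 subsets is 7/12
the canonical winner is {2, 4}: size 2, full 12-outcome coverage, earliest index list among size-2 covers
Answer: 2, 4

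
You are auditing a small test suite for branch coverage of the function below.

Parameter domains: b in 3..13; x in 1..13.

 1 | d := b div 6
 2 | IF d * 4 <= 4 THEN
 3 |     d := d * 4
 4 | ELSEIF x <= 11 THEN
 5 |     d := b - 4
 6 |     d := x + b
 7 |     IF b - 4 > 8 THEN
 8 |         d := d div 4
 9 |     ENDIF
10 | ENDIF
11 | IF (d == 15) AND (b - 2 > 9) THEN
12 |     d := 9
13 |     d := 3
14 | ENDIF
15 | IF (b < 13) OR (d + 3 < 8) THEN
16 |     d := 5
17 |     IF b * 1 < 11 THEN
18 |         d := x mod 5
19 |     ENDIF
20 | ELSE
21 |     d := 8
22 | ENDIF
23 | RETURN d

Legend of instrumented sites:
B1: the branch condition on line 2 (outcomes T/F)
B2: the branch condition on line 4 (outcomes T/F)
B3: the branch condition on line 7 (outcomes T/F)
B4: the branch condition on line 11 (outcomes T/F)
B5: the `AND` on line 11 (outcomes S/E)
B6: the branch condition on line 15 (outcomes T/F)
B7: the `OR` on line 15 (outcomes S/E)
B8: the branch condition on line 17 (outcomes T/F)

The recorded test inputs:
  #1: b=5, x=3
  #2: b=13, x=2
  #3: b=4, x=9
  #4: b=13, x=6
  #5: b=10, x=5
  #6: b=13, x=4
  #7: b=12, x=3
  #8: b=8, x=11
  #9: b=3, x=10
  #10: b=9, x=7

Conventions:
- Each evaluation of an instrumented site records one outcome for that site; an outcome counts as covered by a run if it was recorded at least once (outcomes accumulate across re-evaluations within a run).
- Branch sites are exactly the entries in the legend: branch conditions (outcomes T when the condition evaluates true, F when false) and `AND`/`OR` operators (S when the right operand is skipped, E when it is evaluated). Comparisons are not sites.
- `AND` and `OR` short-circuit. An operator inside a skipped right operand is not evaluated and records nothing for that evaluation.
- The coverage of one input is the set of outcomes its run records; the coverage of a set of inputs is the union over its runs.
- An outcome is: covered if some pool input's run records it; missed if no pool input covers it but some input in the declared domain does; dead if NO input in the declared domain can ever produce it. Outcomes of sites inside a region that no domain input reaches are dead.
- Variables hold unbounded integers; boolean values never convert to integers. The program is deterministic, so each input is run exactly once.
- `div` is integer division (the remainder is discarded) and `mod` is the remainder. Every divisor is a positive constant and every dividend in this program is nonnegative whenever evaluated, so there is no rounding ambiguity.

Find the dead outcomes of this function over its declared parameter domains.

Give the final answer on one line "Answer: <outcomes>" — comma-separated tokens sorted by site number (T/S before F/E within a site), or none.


sweeping the full domain (143 inputs) for each outcome:
  reachable outcomes have witnesses, e.g. B1=T (e.g. b=3, x=1), B1=F (e.g. b=12, x=1), B2=T (e.g. b=12, x=1), B2=F (e.g. b=12, x=12)
Answer: none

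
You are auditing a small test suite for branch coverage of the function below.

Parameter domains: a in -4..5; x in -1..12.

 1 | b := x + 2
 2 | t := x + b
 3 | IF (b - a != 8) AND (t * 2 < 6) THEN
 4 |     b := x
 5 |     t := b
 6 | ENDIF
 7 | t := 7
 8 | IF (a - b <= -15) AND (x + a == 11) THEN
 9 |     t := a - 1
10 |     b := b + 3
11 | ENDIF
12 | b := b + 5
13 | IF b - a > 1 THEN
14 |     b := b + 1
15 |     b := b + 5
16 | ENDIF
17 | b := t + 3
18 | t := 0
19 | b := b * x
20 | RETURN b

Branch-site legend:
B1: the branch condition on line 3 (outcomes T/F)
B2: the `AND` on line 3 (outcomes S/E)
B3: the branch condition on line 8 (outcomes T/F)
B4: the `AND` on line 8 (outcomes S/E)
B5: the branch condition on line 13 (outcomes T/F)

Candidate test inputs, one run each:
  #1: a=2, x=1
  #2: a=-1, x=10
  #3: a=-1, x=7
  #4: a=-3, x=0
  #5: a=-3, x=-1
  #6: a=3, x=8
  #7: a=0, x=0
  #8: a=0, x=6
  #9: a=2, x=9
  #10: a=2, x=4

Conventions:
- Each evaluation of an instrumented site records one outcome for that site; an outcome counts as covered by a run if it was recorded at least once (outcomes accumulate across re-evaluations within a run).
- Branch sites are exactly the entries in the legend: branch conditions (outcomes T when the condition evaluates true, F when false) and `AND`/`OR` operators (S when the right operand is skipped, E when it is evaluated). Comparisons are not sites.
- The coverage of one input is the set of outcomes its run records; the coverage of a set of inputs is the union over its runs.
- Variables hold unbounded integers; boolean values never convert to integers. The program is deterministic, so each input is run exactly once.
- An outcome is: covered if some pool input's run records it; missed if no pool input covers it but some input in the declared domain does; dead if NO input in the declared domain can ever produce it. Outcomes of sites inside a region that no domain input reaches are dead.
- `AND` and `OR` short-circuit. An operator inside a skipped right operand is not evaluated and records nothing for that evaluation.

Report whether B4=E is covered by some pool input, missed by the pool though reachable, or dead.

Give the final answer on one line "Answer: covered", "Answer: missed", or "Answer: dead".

no pool input records B4=E
but domain input (a=-4, x=9) does record it -> reachable, so missed

Answer: missed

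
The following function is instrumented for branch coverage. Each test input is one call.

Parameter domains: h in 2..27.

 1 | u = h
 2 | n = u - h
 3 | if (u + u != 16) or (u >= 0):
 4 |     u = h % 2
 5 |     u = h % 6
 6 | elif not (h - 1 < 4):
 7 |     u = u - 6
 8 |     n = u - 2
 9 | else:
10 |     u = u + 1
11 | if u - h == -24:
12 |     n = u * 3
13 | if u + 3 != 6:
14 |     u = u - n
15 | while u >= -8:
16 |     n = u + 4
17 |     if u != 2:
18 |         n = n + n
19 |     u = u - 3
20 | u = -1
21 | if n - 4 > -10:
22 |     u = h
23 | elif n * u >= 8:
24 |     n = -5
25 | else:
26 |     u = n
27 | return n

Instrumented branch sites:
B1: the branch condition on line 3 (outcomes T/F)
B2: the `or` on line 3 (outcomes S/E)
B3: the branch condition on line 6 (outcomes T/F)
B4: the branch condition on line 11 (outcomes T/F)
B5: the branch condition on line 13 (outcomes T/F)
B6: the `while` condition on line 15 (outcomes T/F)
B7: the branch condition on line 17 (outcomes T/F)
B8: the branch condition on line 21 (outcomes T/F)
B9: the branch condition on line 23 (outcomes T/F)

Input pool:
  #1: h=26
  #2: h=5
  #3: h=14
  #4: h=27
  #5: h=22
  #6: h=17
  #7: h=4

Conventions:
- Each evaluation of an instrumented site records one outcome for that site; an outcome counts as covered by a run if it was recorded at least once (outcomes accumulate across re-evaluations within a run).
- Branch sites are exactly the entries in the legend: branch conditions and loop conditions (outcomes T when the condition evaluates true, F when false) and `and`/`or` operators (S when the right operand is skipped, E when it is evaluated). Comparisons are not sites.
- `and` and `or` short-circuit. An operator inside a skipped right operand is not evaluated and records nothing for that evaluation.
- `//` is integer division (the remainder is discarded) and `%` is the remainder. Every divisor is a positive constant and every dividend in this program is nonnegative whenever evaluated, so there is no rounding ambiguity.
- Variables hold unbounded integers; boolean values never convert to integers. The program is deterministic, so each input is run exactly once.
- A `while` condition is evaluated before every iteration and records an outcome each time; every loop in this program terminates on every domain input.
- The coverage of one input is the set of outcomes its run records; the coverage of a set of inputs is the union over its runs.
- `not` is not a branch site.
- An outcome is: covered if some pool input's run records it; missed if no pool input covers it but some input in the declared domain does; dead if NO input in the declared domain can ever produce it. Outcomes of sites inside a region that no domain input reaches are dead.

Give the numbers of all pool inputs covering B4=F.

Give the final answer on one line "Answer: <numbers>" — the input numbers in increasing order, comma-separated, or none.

input #1 (h=26): does not produce B4=F
input #2 (h=5): produces B4=F
input #3 (h=14): produces B4=F
input #4 (h=27): does not produce B4=F
input #5 (h=22): produces B4=F
input #6 (h=17): produces B4=F
input #7 (h=4): produces B4=F

Answer: 2, 3, 5, 6, 7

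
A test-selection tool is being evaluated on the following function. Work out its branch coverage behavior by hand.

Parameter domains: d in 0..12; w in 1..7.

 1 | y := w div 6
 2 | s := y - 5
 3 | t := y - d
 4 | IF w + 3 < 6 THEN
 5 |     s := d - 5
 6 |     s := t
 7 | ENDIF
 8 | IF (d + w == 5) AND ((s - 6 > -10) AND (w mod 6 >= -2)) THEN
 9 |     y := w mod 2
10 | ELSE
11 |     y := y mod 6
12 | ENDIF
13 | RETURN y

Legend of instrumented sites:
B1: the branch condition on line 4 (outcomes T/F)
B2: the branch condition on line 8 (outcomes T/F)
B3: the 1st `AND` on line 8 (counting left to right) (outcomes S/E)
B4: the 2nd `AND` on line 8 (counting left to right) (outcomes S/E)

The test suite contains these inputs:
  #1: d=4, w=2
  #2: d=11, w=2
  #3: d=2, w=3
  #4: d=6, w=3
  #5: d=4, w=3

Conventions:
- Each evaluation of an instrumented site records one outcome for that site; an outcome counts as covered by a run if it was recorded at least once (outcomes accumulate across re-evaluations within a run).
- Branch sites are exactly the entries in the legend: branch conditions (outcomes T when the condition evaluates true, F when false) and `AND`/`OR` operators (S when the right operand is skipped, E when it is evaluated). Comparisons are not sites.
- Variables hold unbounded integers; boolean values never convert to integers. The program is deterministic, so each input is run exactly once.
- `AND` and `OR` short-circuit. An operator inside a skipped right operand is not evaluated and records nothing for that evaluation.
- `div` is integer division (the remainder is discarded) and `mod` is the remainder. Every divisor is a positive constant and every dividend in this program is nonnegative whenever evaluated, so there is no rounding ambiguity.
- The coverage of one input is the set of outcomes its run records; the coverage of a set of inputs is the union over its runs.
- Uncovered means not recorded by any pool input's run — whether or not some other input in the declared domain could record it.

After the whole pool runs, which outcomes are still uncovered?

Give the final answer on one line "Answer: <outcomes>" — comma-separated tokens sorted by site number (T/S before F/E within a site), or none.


input #1, d=4, w=2: events B1->T, B3->S, B2->F; outcomes B1=T, B2=F, B3=S
input #2, d=11, w=2: events B1->T, B3->S, B2->F; outcomes B1=T, B2=F, B3=S
input #3, d=2, w=3: events B1->F, B3->E, B4->S, B2->F; outcomes B1=F, B2=F, B3=E, B4=S
input #4, d=6, w=3: events B1->F, B3->S, B2->F; outcomes B1=F, B2=F, B3=S
input #5, d=4, w=3: events B1->F, B3->S, B2->F; outcomes B1=F, B2=F, B3=S
union over the pool: B1=T, B1=F, B2=F, B3=S, B3=E, B4=S
uncovered (2 of 8): B2=T, B4=E
Answer: B2=T, B4=E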